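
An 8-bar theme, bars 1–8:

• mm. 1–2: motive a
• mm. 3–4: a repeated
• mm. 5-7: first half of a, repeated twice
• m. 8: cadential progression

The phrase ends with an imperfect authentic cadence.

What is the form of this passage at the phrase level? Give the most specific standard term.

sentence

Basic idea (mm. 1-2) + its repetition (mm. 3–4) form the presentation; fragmentation and cadence (mm. 5–8) form the continuation — the 8-bar whole is a sentence.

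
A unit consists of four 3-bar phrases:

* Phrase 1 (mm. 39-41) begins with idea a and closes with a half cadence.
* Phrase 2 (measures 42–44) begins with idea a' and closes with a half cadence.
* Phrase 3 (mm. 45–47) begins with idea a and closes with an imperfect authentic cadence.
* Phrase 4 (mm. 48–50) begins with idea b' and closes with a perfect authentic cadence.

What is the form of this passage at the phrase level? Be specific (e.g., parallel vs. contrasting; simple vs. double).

Four phrases in two halves: the first half (measures 39–44) ends with a half cadence, the second (measures 45–50) with a perfect authentic cadence — a large antecedent–consequent pair, i.e. a double period.
Phrase 3 begins with the same material as phrase 1, making it parallel.

parallel double period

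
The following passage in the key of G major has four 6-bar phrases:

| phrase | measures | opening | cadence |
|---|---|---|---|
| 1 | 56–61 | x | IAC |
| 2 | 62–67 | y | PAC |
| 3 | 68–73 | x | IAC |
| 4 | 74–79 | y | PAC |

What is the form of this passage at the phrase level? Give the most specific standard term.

repeated period

The cadence pattern IAC–PAC–IAC–PAC is weak–strong twice, and phrases 3–4 restate phrases 1–2: a period heard twice, not a double period (which would end weakly at phrase 2).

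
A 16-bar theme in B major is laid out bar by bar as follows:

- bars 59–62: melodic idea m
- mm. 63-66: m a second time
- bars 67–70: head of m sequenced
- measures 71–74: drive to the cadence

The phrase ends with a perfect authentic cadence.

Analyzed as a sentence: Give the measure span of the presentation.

The presentation of a sentence is the basic idea (mm. 59–62) plus its repetition (bars 63–66); the presentation is therefore measures 59-66.

measures 59–66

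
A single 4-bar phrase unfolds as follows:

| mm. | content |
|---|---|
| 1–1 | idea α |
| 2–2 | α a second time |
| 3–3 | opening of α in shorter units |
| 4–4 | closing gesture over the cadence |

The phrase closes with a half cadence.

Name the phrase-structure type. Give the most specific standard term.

Basic idea (bar 1) + its repetition (bar 2) form the presentation; fragmentation and cadence (bars 3–4) form the continuation — the 4-bar whole is a sentence.

sentence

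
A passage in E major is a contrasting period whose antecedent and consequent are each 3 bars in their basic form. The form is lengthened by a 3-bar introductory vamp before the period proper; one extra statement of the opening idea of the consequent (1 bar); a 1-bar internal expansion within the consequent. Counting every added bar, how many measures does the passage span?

Basic contrasting period: 3 + 3 = 6 bars.
6 (basic form) + 3 (introduction) + 1 (extra statement) + 1 (internal expansion) = 11.

11 measures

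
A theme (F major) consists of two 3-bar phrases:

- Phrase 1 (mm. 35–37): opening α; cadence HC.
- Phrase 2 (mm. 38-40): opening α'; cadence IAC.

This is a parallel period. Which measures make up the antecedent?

The phrase ending with the weaker cadence (half cadence) is the antecedent; the one ending more conclusively (imperfect authentic cadence) is the consequent. The antecedent is measures 35–37.

measures 35–37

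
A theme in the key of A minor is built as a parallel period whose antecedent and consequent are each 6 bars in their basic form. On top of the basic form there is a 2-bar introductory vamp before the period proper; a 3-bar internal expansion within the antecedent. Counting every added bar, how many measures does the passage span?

17 measures

Basic parallel period: 6 + 6 = 12 bars.
12 (basic form) + 2 (introduction) + 3 (internal expansion) = 17.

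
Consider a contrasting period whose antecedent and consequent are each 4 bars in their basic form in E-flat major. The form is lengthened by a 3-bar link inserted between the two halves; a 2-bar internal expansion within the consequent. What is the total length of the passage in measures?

13 measures

Basic contrasting period: 4 + 4 = 8 bars.
8 (basic form) + 3 (link) + 2 (internal expansion) = 13.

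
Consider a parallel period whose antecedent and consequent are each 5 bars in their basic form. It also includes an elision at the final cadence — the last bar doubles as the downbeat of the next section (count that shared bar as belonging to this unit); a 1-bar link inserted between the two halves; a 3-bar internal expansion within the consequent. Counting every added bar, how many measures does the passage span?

14 measures

Basic parallel period: 5 + 5 = 10 bars.
10 (basic form) + 1 (link) + 3 (internal expansion) = 14.
The elision shares a bar with the next section but does not change this unit's count.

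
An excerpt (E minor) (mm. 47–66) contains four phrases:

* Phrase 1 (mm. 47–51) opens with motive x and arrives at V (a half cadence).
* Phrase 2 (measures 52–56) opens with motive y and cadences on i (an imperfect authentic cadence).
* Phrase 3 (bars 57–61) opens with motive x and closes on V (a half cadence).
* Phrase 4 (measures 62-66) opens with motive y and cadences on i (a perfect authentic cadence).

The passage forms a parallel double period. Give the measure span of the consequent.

In a double period the first pair of phrases (ending imperfect authentic cadence) is the large antecedent and the second pair (ending perfect authentic cadence) is the large consequent; the consequent is measures 57–66.

measures 57–66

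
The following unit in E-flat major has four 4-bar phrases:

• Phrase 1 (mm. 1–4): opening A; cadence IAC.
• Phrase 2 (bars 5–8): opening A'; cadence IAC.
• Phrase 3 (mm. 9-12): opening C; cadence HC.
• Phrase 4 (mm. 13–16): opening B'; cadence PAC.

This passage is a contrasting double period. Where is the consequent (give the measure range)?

In a double period the four phrases pair into a large antecedent (phrases 1–2, ending imperfect authentic cadence) and a large consequent (phrases 3–4, ending perfect authentic cadence). The consequent spans mm. 9–16.

measures 9–16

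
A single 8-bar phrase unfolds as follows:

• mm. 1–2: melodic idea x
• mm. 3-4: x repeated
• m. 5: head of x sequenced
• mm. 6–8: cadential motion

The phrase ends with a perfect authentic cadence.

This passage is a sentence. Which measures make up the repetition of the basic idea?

The presentation of a sentence is the basic idea (bars 1–2) plus its repetition (measures 3-4); the repetition of the basic idea is therefore measures 3–4.

measures 3–4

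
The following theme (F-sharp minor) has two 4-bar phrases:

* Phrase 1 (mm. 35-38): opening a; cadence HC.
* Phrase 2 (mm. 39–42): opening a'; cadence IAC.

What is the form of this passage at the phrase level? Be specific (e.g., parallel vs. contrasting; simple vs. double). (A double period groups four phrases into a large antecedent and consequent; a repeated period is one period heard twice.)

Phrase 1 ends with a half cadence (weaker) and phrase 2 with an imperfect authentic cadence (stronger): antecedent + consequent = a period.
The two phrases open with the same material (a / a'), so the period is parallel.

parallel period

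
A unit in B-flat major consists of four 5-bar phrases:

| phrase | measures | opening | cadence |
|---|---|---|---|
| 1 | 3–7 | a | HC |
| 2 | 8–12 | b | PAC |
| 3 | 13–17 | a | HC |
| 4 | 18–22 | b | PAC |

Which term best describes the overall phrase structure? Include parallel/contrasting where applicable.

repeated period

The cadence pattern HC–PAC–HC–PAC is weak–strong twice, and phrases 3–4 restate phrases 1–2: a period heard twice, not a double period (which would end weakly at phrase 2).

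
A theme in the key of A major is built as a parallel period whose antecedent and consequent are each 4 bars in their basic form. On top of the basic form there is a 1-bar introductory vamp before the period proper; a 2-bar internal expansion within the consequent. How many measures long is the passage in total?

Basic parallel period: 4 + 4 = 8 bars.
8 (basic form) + 1 (introduction) + 2 (internal expansion) = 11.

11 measures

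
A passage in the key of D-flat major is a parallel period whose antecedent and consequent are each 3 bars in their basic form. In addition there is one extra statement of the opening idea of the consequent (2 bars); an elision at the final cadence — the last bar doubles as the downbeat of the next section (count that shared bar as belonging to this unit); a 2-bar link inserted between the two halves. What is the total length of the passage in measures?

Basic parallel period: 3 + 3 = 6 bars.
6 (basic form) + 2 (extra statement) + 2 (link) = 10.
The elision shares a bar with the next section but does not change this unit's count.

10 measures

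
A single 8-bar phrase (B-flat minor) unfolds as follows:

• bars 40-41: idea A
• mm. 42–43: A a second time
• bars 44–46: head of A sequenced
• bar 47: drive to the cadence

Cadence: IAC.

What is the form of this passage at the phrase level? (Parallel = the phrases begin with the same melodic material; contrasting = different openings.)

sentence

Basic idea (mm. 40–41) + its repetition (bars 42-43) form the presentation; fragmentation and cadence (mm. 44–47) form the continuation — the 8-bar whole is a sentence.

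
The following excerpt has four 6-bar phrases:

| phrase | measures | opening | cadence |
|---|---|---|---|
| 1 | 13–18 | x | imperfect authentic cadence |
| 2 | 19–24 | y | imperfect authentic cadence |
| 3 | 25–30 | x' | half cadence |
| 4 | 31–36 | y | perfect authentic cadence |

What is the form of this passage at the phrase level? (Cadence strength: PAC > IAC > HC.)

Four phrases in two halves: the first half (mm. 13–24) ends with an imperfect authentic cadence, the second (bars 25–36) with a perfect authentic cadence — a large antecedent–consequent pair, i.e. a double period.
Phrase 3 begins with the same material as phrase 1, making it parallel.

parallel double period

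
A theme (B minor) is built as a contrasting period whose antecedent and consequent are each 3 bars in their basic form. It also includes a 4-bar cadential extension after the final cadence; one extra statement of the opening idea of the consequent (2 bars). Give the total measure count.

Basic contrasting period: 3 + 3 = 6 bars.
6 (basic form) + 4 (cadential extension) + 2 (extra statement) = 12.

12 measures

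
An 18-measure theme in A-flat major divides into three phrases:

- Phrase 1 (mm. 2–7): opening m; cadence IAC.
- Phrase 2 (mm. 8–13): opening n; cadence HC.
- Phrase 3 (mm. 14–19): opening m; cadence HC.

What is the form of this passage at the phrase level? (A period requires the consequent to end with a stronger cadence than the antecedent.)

phrase group

The final phrase closes with a half cadence, which is not stronger than the preceding half cadence; the 3 phrases lack an overall antecedent–consequent design and so form a phrase group.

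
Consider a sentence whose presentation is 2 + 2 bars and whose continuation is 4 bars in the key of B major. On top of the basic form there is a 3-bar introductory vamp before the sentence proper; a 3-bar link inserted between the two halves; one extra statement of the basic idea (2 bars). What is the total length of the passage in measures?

16 measures

Basic sentence: 2 + 2 + 4 = 8 bars.
8 (basic form) + 3 (introduction) + 3 (link) + 2 (extra statement) = 16.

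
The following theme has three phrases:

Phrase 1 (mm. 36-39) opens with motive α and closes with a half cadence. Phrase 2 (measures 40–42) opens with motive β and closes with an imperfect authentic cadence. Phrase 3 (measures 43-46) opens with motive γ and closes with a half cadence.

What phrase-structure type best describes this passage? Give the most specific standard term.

phrase group

The final phrase closes with a half cadence, which is not stronger than the preceding imperfect authentic cadence; the 3 phrases lack an overall antecedent–consequent design and so form a phrase group.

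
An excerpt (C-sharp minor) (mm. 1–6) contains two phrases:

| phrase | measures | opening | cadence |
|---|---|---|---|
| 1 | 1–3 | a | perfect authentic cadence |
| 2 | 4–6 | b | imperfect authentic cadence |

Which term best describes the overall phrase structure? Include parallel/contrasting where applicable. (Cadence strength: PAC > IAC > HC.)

phrase group

The second phrase closes with an imperfect authentic cadence, which is not stronger than the first phrase's perfect authentic cadence; without a weak→strong cadential pair there is no antecedent–consequent relationship, so this is a phrase group rather than a period.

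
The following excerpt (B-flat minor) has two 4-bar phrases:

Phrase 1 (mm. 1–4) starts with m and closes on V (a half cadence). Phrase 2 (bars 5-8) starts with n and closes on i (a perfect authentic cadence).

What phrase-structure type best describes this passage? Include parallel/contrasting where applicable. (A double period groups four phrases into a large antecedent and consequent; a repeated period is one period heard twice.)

Phrase 1 ends with a half cadence (weaker) and phrase 2 with a perfect authentic cadence (stronger): antecedent + consequent = a period.
The two phrases open with different material (m / n), so the period is contrasting.

contrasting period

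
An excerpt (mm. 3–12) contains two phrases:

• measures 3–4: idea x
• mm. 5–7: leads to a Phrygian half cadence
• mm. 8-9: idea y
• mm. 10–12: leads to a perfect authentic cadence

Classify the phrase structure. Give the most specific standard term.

contrasting period

Phrase 1 ends with a Phrygian half cadence (weaker) and phrase 2 with a perfect authentic cadence (stronger): antecedent + consequent = a period.
The two phrases open with different material (x / y), so the period is contrasting.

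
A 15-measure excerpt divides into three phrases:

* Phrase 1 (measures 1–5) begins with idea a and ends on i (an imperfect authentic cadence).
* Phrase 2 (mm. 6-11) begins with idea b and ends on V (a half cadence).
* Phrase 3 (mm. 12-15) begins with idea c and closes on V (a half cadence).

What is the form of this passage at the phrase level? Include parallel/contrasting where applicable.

The final phrase closes with a half cadence, which is not stronger than the preceding half cadence; the 3 phrases lack an overall antecedent–consequent design and so form a phrase group.

phrase group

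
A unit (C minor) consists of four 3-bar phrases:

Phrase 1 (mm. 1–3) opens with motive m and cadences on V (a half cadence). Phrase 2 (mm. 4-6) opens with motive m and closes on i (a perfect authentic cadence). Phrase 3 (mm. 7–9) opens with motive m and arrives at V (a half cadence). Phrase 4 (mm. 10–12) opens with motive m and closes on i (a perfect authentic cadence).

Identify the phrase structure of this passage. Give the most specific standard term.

repeated period

The cadence pattern HC–PAC–HC–PAC is weak–strong twice, and phrases 3–4 restate phrases 1–2: a period heard twice, not a double period (which would end weakly at phrase 2).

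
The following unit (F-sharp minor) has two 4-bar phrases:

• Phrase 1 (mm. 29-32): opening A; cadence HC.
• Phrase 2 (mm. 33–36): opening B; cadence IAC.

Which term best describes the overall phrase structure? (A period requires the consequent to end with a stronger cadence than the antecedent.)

Phrase 1 ends with a half cadence (weaker) and phrase 2 with an imperfect authentic cadence (stronger): antecedent + consequent = a period.
The two phrases open with different material (A / B), so the period is contrasting.

contrasting period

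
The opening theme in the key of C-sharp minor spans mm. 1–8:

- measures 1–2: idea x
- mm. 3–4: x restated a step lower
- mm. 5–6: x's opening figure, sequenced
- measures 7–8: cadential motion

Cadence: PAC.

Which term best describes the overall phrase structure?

sentence

Basic idea (mm. 1-2) + its repetition (mm. 3–4) form the presentation; fragmentation and cadence (bars 5–8) form the continuation — the 8-bar whole is a sentence.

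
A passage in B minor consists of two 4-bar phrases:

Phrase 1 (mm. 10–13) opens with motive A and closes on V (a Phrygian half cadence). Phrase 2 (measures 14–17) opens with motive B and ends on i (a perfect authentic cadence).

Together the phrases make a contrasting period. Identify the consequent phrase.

phrase 2

The phrase ending with the weaker cadence (Phrygian half cadence) is the antecedent; the one ending more conclusively (perfect authentic cadence) is the consequent. The consequent is phrase 2.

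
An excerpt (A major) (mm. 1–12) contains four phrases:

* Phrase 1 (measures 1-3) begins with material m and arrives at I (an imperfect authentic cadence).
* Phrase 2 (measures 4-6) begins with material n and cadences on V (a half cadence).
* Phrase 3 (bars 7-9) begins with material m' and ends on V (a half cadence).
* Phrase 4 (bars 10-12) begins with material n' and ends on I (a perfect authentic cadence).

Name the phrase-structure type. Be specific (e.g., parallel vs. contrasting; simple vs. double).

parallel double period

Four phrases in two halves: the first half (measures 1–6) ends with a half cadence, the second (mm. 7–12) with a perfect authentic cadence — a large antecedent–consequent pair, i.e. a double period.
Phrase 3 begins with the same material as phrase 1, making it parallel.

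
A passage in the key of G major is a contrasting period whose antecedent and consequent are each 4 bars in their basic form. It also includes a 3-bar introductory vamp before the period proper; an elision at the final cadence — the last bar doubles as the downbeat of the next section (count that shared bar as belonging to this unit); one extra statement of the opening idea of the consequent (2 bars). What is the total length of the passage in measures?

Basic contrasting period: 4 + 4 = 8 bars.
8 (basic form) + 3 (introduction) + 2 (extra statement) = 13.
The elision shares a bar with the next section but does not change this unit's count.

13 measures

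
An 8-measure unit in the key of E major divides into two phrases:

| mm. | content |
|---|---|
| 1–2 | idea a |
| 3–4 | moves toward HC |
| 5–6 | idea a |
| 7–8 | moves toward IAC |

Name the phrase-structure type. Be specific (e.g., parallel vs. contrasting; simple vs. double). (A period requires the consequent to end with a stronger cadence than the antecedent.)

Phrase 1 ends with a half cadence (weaker) and phrase 2 with an imperfect authentic cadence (stronger): antecedent + consequent = a period.
The two phrases open with the same material (a / a), so the period is parallel.

parallel period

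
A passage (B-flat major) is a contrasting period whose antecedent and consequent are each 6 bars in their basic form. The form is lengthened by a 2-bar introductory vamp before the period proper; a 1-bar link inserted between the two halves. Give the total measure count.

Basic contrasting period: 6 + 6 = 12 bars.
12 (basic form) + 2 (introduction) + 1 (link) = 15.

15 measures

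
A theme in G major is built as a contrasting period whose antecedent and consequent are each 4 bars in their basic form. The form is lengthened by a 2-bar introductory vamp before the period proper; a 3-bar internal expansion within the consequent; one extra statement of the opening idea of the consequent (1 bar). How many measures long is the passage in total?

14 measures

Basic contrasting period: 4 + 4 = 8 bars.
8 (basic form) + 2 (introduction) + 3 (internal expansion) + 1 (extra statement) = 14.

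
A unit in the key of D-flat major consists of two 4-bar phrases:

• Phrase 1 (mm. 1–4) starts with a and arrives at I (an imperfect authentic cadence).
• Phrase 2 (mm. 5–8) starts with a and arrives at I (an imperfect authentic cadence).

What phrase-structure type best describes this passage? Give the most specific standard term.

Both phrases have the same opening (a) and the same cadence (imperfect authentic cadence): the second is a restatement, not a consequent, so this is a repeated phrase rather than a period.

repeated phrase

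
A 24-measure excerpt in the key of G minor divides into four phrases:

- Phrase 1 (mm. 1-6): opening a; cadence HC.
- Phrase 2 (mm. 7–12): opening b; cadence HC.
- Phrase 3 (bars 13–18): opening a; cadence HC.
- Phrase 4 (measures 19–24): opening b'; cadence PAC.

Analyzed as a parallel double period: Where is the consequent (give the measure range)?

measures 13–24

In a double period the four phrases pair into a large antecedent (phrases 1–2, ending half cadence) and a large consequent (phrases 3–4, ending perfect authentic cadence). The consequent spans bars 13–24.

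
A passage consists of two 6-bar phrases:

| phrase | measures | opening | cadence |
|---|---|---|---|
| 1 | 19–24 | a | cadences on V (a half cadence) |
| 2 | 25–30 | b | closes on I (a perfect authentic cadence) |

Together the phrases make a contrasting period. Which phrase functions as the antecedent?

phrase 1

The phrase ending with the weaker cadence (half cadence) is the antecedent; the one ending more conclusively (perfect authentic cadence) is the consequent. The antecedent is phrase 1.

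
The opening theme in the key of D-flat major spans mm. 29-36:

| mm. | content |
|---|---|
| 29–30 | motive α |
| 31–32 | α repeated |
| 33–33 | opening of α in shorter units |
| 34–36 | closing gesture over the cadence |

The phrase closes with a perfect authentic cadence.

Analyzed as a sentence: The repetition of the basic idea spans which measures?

The presentation of a sentence is the basic idea (mm. 29–30) plus its repetition (bars 31-32); the repetition of the basic idea is therefore mm. 31–32.

measures 31–32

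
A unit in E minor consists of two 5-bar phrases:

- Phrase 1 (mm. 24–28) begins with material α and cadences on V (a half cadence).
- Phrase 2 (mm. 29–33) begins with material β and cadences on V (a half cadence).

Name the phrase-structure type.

The second phrase closes with a half cadence, which is not stronger than the first phrase's half cadence; without a weak→strong cadential pair there is no antecedent–consequent relationship, so this is a phrase group rather than a period.

phrase group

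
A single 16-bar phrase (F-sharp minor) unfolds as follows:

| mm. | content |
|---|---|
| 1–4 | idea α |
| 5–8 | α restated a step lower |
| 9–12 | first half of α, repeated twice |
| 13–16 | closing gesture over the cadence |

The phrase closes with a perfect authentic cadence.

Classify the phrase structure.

sentence

Basic idea (bars 1–4) + its repetition (mm. 5-8) form the presentation; fragmentation and cadence (mm. 9-16) form the continuation — the 16-bar whole is a sentence.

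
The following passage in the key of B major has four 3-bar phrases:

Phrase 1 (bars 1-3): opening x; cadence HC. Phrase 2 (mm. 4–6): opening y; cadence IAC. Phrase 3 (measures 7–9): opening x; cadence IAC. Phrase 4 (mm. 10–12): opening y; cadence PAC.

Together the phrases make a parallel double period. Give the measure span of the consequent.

measures 7–12

In a double period the first pair of phrases (ending imperfect authentic cadence) is the large antecedent and the second pair (ending perfect authentic cadence) is the large consequent; the consequent is measures 7–12.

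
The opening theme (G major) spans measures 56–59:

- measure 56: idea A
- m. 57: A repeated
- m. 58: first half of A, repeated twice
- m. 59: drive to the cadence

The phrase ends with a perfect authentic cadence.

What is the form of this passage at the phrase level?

Basic idea (measure 56) + its repetition (m. 57) form the presentation; fragmentation and cadence (mm. 58–59) form the continuation — the 4-bar whole is a sentence.

sentence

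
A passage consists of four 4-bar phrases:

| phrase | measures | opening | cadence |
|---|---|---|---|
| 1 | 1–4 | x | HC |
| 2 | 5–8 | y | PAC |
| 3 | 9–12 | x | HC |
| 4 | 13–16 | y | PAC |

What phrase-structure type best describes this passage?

The cadence pattern HC–PAC–HC–PAC is weak–strong twice, and phrases 3–4 restate phrases 1–2: a period heard twice, not a double period (which would end weakly at phrase 2).

repeated period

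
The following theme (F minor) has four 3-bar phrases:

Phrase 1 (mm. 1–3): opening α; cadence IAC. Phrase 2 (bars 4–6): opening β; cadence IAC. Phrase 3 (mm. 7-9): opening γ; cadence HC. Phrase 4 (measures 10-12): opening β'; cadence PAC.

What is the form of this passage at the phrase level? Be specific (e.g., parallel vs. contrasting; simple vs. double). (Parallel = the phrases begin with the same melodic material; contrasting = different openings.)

contrasting double period

Four phrases in two halves: the first half (bars 1–6) ends with an imperfect authentic cadence, the second (mm. 7–12) with a perfect authentic cadence — a large antecedent–consequent pair, i.e. a double period.
Phrase 3 begins with different material from phrase 1, making it contrasting.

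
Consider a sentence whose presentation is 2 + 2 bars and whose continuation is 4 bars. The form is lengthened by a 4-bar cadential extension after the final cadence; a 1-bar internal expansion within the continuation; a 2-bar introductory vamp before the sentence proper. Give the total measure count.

15 measures

Basic sentence: 2 + 2 + 4 = 8 bars.
8 (basic form) + 4 (cadential extension) + 1 (internal expansion) + 2 (introduction) = 15.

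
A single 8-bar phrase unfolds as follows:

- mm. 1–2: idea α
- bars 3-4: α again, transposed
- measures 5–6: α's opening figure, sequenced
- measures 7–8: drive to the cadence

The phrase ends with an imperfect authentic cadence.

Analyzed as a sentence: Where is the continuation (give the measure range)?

After the presentation (mm. 1-4), the continuation covers the fragmentation through the cadence: mm. 5–8.

measures 5–8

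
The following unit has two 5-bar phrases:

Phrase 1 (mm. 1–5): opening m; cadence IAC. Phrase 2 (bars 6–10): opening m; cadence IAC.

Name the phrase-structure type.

repeated phrase

Both phrases have the same opening (m) and the same cadence (imperfect authentic cadence): the second is a restatement, not a consequent, so this is a repeated phrase rather than a period.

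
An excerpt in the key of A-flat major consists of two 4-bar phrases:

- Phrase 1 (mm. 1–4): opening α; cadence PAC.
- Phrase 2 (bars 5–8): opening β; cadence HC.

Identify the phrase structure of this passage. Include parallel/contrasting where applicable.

The second phrase closes with a half cadence, which is not stronger than the first phrase's perfect authentic cadence; without a weak→strong cadential pair there is no antecedent–consequent relationship, so this is a phrase group rather than a period.

phrase group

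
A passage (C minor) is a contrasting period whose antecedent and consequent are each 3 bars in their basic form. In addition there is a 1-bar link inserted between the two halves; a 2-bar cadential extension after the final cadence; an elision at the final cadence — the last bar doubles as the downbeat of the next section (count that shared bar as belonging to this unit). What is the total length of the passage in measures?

Basic contrasting period: 3 + 3 = 6 bars.
6 (basic form) + 1 (link) + 2 (cadential extension) = 9.
The elision shares a bar with the next section but does not change this unit's count.

9 measures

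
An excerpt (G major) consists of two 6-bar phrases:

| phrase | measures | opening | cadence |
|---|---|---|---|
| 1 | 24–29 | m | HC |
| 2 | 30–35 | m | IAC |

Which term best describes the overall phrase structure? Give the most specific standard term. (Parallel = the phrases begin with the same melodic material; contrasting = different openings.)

parallel period

Phrase 1 ends with a half cadence (weaker) and phrase 2 with an imperfect authentic cadence (stronger): antecedent + consequent = a period.
The two phrases open with the same material (m / m), so the period is parallel.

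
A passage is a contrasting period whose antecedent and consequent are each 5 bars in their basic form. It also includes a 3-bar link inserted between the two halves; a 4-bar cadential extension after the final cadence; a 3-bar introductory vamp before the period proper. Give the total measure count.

20 measures

Basic contrasting period: 5 + 5 = 10 bars.
10 (basic form) + 3 (link) + 4 (cadential extension) + 3 (introduction) = 20.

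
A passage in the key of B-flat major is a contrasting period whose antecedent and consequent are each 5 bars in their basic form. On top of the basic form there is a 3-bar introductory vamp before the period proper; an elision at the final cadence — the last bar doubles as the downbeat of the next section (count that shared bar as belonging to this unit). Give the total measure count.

13 measures

Basic contrasting period: 5 + 5 = 10 bars.
10 (basic form) + 3 (introduction) = 13.
The elision shares a bar with the next section but does not change this unit's count.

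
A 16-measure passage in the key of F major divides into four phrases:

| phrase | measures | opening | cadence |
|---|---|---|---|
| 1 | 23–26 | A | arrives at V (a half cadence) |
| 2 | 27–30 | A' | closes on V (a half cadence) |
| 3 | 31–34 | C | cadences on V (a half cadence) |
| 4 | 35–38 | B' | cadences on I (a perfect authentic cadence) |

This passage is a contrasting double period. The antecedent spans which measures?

measures 23–30

In a double period the four phrases pair into a large antecedent (phrases 1–2, ending half cadence) and a large consequent (phrases 3–4, ending perfect authentic cadence). The antecedent spans mm. 23–30.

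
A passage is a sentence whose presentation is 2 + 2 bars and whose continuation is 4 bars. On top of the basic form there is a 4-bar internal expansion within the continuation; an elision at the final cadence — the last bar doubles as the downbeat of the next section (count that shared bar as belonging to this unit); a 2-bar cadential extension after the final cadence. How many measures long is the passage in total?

14 measures

Basic sentence: 2 + 2 + 4 = 8 bars.
8 (basic form) + 4 (internal expansion) + 2 (cadential extension) = 14.
The elision shares a bar with the next section but does not change this unit's count.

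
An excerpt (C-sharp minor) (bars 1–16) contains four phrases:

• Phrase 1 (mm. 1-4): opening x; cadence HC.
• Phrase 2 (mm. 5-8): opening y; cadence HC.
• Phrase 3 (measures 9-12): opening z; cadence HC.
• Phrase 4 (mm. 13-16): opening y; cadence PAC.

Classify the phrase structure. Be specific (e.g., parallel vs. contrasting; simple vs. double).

contrasting double period

Four phrases in two halves: the first half (mm. 1-8) ends with a half cadence, the second (mm. 9-16) with a perfect authentic cadence — a large antecedent–consequent pair, i.e. a double period.
Phrase 3 begins with different material from phrase 1, making it contrasting.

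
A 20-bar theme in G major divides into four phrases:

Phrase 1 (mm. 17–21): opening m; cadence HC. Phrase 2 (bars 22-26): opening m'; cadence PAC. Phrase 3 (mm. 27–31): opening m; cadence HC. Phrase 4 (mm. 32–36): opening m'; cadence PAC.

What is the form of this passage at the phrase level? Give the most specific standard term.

The cadence pattern HC–PAC–HC–PAC is weak–strong twice, and phrases 3–4 restate phrases 1–2: a period heard twice, not a double period (which would end weakly at phrase 2).

repeated period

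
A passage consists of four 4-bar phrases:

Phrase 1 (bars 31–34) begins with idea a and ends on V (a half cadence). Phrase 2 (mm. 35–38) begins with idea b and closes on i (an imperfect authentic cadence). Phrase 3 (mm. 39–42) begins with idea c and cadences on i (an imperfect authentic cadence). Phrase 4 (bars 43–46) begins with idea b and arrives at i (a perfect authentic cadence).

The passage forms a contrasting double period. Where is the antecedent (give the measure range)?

measures 31–38

In a double period the four phrases pair into a large antecedent (phrases 1–2, ending imperfect authentic cadence) and a large consequent (phrases 3–4, ending perfect authentic cadence). The antecedent spans bars 31–38.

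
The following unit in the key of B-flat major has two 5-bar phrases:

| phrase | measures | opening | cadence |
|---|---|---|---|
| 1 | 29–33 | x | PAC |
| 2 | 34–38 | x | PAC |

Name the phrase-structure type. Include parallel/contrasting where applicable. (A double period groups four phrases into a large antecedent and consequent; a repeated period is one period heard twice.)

Both phrases have the same opening (x) and the same cadence (perfect authentic cadence): the second is a restatement, not a consequent, so this is a repeated phrase rather than a period.

repeated phrase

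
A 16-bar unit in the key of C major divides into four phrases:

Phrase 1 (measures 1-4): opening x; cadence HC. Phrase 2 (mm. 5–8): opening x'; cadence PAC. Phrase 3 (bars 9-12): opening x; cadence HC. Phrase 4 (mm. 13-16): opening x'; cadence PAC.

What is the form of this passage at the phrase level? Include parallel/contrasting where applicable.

repeated period

The cadence pattern HC–PAC–HC–PAC is weak–strong twice, and phrases 3–4 restate phrases 1–2: a period heard twice, not a double period (which would end weakly at phrase 2).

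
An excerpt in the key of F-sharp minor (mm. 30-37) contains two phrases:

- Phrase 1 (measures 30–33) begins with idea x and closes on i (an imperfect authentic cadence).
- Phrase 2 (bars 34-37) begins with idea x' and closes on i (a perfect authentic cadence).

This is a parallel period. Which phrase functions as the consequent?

phrase 2

The phrase ending with the weaker cadence (imperfect authentic cadence) is the antecedent; the one ending more conclusively (perfect authentic cadence) is the consequent. The consequent is phrase 2.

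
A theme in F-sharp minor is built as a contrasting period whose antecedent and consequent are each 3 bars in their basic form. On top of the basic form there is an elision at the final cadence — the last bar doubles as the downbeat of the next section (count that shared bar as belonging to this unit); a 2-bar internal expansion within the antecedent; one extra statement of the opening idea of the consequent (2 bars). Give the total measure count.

10 measures

Basic contrasting period: 3 + 3 = 6 bars.
6 (basic form) + 2 (internal expansion) + 2 (extra statement) = 10.
The elision shares a bar with the next section but does not change this unit's count.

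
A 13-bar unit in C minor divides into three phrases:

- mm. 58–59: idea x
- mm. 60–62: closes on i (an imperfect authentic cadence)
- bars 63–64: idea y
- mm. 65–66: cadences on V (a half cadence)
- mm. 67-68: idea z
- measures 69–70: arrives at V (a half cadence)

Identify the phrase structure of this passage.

The final phrase closes with a half cadence, which is not stronger than the preceding half cadence; the 3 phrases lack an overall antecedent–consequent design and so form a phrase group.

phrase group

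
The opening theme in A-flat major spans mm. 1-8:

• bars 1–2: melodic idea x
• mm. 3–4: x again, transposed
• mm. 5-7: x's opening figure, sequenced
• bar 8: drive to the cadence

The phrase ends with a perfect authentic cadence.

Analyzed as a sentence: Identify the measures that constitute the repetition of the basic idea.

measures 3–4

The presentation of a sentence is the basic idea (mm. 1–2) plus its repetition (mm. 3-4); the repetition of the basic idea is therefore mm. 3–4.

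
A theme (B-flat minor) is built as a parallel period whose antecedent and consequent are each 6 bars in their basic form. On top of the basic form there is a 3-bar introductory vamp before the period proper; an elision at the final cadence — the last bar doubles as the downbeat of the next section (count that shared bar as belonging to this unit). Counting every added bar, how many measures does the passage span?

Basic parallel period: 6 + 6 = 12 bars.
12 (basic form) + 3 (introduction) = 15.
The elision shares a bar with the next section but does not change this unit's count.

15 measures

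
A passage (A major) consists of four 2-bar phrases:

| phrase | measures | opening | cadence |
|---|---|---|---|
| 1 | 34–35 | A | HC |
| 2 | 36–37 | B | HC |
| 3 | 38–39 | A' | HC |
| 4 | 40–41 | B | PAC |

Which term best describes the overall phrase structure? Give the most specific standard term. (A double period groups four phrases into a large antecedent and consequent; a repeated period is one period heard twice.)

Four phrases in two halves: the first half (mm. 34-37) ends with a half cadence, the second (mm. 38–41) with a perfect authentic cadence — a large antecedent–consequent pair, i.e. a double period.
Phrase 3 begins with the same material as phrase 1, making it parallel.

parallel double period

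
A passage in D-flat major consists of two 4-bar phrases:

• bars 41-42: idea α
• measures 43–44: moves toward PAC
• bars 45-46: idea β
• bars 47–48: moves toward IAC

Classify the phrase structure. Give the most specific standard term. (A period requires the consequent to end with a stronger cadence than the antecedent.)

The second phrase closes with an imperfect authentic cadence, which is not stronger than the first phrase's perfect authentic cadence; without a weak→strong cadential pair there is no antecedent–consequent relationship, so this is a phrase group rather than a period.

phrase group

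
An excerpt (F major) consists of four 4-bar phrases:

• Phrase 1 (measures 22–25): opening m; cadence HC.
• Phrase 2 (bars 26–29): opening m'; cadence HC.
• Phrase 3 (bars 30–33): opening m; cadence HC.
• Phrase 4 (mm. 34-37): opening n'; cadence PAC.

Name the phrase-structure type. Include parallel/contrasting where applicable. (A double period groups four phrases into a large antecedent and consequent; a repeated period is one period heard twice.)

Four phrases in two halves: the first half (mm. 22–29) ends with a half cadence, the second (measures 30–37) with a perfect authentic cadence — a large antecedent–consequent pair, i.e. a double period.
Phrase 3 begins with the same material as phrase 1, making it parallel.

parallel double period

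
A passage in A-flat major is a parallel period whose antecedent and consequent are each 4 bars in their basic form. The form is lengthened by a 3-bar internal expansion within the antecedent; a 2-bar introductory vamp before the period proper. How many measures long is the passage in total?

Basic parallel period: 4 + 4 = 8 bars.
8 (basic form) + 3 (internal expansion) + 2 (introduction) = 13.

13 measures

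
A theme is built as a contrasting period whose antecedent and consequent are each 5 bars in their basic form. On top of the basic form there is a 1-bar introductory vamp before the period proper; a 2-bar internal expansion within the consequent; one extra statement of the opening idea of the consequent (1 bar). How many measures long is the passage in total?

Basic contrasting period: 5 + 5 = 10 bars.
10 (basic form) + 1 (introduction) + 2 (internal expansion) + 1 (extra statement) = 14.

14 measures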